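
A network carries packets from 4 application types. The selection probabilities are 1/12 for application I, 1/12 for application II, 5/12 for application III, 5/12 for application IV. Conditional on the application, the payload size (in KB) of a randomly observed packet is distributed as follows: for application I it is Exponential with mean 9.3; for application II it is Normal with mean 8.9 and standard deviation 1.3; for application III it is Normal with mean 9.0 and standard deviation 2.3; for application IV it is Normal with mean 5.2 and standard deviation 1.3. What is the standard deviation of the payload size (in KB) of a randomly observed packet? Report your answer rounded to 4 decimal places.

Per component, I: μ=9.3, E[X²]=172.98; II: μ=8.9, E[X²]=80.9; III: μ=9, E[X²]=86.29; IV: μ=5.2, E[X²]=28.73.
E[X] = 0.0833333·9.3 + 0.0833333·8.9 + 0.416667·9 + 0.416667·5.2 = 7.43333.
E[X²] = 0.0833333·172.98 + 0.0833333·80.9 + 0.416667·86.29 + 0.416667·28.73 = 69.0817.
Var(X) = E[X²] − (E[X])² = 69.0817 − 55.2544 = 13.8272.
SD(X) = √13.8272 = 3.7185.

3.7185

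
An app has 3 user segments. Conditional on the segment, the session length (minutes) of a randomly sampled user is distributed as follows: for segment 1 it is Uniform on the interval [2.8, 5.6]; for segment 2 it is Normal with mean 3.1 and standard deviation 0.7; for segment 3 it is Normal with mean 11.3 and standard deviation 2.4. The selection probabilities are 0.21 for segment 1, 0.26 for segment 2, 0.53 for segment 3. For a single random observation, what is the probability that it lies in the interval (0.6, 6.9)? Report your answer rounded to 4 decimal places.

0.4876

Conditional on each segment, P(0.6 < X < 6.9): 1: 1; 2: 0.999822; 3: 0.0333724.
By total probability, P(0.6 < X < 6.9) = 0.21·1 + 0.26·0.999822 + 0.53·0.0333724 = 0.487641.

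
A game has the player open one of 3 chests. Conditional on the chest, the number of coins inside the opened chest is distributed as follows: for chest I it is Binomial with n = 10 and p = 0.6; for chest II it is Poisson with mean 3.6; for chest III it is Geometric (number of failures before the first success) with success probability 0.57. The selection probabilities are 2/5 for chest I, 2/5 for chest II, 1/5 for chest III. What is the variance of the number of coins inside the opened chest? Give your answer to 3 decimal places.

Per component, I: μ=6, E[X²]=38.4; II: μ=3.6, E[X²]=16.56; III: μ=0.754386, E[X²]=1.89258.
E[X] = 0.4·6 + 0.4·3.6 + 0.2·0.754386 = 3.99088.
E[X²] = 0.4·38.4 + 0.4·16.56 + 0.2·1.89258 = 22.3625.
Var(X) = E[X²] − (E[X])² = 22.3625 − 15.9271 = 6.43542.

6.435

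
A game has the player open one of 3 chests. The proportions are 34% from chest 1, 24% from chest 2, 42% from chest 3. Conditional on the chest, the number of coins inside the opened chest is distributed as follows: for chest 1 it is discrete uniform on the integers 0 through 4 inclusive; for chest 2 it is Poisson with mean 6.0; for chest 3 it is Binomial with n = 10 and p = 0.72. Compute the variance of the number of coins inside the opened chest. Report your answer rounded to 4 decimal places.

Per component, 1: μ=2, E[X²]=6; 2: μ=6, E[X²]=42; 3: μ=7.2, E[X²]=53.856.
E[X] = 0.34·2 + 0.24·6 + 0.42·7.2 = 5.144.
E[X²] = 0.34·6 + 0.24·42 + 0.42·53.856 = 34.7395.
Var(X) = E[X²] − (E[X])² = 34.7395 − 26.4607 = 8.27878.

8.2788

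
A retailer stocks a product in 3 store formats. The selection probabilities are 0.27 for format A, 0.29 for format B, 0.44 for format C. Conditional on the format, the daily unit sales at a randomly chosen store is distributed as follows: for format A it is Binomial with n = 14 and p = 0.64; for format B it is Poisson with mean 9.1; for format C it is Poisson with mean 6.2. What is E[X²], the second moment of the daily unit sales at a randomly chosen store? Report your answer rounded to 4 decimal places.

68.8424

For each component E[X²] = Var + (mean)², giving A: 83.5072; B: 91.91; C: 44.64.
Overall E[X²] = 0.27·83.5072 + 0.29·91.91 + 0.44·44.64 = 68.8424.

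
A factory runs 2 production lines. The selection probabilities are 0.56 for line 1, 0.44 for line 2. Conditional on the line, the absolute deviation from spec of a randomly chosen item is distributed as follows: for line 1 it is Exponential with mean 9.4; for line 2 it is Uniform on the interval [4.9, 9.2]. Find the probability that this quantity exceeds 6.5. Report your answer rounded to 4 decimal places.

0.5567

Conditional on each line, P(X > 6.5): 1: 0.50083; 2: 0.627907.
By total probability, P(X > 6.5) = 0.56·0.50083 + 0.44·0.627907 = 0.556744.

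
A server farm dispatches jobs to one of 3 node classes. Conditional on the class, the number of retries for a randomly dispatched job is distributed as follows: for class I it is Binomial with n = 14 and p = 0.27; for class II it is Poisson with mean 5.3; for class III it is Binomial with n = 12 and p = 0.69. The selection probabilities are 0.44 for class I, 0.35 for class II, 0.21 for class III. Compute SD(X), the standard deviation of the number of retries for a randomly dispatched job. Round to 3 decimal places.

2.547

Per component, I: μ=3.78, E[X²]=17.0478; II: μ=5.3, E[X²]=33.39; III: μ=8.28, E[X²]=71.1252.
E[X] = 0.44·3.78 + 0.35·5.3 + 0.21·8.28 = 5.257.
E[X²] = 0.44·17.0478 + 0.35·33.39 + 0.21·71.1252 = 34.1238.
Var(X) = E[X²] − (E[X])² = 34.1238 − 27.636 = 6.48778.
SD(X) = √6.48778 = 2.54711.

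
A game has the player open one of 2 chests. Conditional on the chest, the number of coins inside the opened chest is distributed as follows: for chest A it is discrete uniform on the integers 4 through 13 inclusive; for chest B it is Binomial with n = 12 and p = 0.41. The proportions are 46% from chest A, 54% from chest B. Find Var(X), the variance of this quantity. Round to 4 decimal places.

8.5461

Per component, A: μ=8.5, E[X²]=80.5; B: μ=4.92, E[X²]=27.1092.
E[X] = 0.46·8.5 + 0.54·4.92 = 6.5668.
E[X²] = 0.46·80.5 + 0.54·27.1092 = 51.669.
Var(X) = E[X²] − (E[X])² = 51.669 − 43.1229 = 8.54611.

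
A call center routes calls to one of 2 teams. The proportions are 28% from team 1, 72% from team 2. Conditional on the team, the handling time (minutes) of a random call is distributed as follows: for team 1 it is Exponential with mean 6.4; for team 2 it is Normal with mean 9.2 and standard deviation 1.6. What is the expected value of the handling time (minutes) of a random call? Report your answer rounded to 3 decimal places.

Component means — 1: 6.4; 2: 9.2.
E[X] = 0.28·6.4 + 0.72·9.2 = 8.416.

8.416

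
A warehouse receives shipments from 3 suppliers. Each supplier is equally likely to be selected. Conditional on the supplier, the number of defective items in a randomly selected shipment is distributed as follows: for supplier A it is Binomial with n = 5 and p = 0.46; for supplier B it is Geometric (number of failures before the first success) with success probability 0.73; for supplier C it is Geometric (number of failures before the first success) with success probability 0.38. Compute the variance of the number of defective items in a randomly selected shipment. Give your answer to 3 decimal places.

2.655

Per component, A: μ=2.3, E[X²]=6.532; B: μ=0.369863, E[X²]=0.64346; C: μ=1.63158, E[X²]=6.95568.
E[X] = 0.333333·2.3 + 0.333333·0.369863 + 0.333333·1.63158 = 1.43381.
E[X²] = 0.333333·6.532 + 0.333333·0.64346 + 0.333333·6.95568 = 4.71038.
Var(X) = E[X²] − (E[X])² = 4.71038 − 2.05582 = 2.65456.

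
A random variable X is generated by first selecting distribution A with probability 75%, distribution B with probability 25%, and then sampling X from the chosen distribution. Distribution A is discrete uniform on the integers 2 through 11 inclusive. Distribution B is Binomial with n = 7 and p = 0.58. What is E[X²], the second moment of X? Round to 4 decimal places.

For each component E[X²] = Var + (mean)², giving A: 50.5; B: 18.1888.
Overall E[X²] = 0.75·50.5 + 0.25·18.1888 = 42.4222.

42.4222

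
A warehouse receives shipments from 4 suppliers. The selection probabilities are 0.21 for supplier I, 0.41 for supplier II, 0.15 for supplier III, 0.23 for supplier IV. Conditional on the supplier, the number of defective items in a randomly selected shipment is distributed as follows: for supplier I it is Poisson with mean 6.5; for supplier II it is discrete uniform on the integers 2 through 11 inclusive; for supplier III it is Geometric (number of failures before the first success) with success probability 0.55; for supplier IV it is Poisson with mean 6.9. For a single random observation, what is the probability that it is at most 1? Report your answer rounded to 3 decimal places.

0.124

Conditional on each supplier, P(X ≤ 1): I: 0.0112758; II: 0; III: 0.7975; IV: 0.0079615.
By total probability, P(X ≤ 1) = 0.21·0.0112758 + 0.41·0 + 0.15·0.7975 + 0.23·0.0079615 = 0.123824.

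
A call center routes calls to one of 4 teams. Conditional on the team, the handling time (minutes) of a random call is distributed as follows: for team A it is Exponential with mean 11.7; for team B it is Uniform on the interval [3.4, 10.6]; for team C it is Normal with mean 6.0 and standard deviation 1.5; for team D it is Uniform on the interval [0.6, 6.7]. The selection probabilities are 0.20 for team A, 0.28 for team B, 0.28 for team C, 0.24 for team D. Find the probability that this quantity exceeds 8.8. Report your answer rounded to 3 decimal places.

Conditional on each team, P(X > 8.8): A: 0.471358; B: 0.25; C: 0.0309741; D: 0.
By total probability, P(X > 8.8) = 0.2·0.471358 + 0.28·0.25 + 0.28·0.0309741 + 0.24·0 = 0.172944.

0.173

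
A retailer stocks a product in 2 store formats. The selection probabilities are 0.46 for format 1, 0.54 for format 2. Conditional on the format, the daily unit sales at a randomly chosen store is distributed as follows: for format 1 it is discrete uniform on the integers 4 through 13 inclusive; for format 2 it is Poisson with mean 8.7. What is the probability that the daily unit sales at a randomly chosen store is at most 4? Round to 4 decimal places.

0.0816

Conditional on each format, P(X ≤ 4): 1: 0.1; 2: 0.0659685.
By total probability, P(X ≤ 4) = 0.46·0.1 + 0.54·0.0659685 = 0.081623.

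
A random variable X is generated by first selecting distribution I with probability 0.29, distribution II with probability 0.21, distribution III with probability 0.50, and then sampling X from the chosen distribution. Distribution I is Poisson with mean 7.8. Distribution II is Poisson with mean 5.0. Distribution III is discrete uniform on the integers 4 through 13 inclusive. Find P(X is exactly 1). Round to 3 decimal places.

Conditional on each component, P(X = 1): I: 0.00319593; II: 0.0336897; III: 0.
By total probability, P(X = 1) = 0.29·0.00319593 + 0.21·0.0336897 + 0.5·0 = 0.00800166.

0.008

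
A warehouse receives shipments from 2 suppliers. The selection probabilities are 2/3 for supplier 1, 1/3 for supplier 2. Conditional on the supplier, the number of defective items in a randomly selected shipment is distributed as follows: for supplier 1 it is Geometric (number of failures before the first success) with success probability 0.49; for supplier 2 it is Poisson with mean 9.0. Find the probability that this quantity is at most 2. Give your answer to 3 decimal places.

0.580

Conditional on each supplier, P(X ≤ 2): 1: 0.867349; 2: 0.0062322.
By total probability, P(X ≤ 2) = 0.666667·0.867349 + 0.333333·0.0062322 = 0.58031.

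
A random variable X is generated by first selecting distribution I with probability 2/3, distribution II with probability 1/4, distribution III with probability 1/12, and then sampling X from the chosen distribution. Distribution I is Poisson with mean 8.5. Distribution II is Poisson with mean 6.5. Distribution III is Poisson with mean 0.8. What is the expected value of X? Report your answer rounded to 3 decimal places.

Component means — I: 8.5; II: 6.5; III: 0.8.
E[X] = 0.666667·8.5 + 0.25·6.5 + 0.0833333·0.8 = 7.35833.

7.358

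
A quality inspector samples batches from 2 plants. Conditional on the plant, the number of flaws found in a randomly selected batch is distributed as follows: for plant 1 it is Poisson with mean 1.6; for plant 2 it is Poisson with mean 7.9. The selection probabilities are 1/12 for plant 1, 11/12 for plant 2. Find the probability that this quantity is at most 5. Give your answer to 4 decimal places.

0.2667

Conditional on each plant, P(X ≤ 5): 1: 0.99396; 2: 0.200569.
By total probability, P(X ≤ 5) = 0.0833333·0.99396 + 0.916667·0.200569 = 0.266685.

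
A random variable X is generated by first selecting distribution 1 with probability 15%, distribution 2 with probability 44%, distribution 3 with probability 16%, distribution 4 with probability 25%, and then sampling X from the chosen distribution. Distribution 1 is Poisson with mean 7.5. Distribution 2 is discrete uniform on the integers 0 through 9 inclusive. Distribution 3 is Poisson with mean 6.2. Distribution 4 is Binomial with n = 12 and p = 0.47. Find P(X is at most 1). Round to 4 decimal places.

0.0925

Conditional on each component, P(X ≤ 1): 1: 0.00470122; 2: 0.2; 3: 0.0146119; 4: 0.005719.
By total probability, P(X ≤ 1) = 0.15·0.00470122 + 0.44·0.2 + 0.16·0.0146119 + 0.25·0.005719 = 0.0924728.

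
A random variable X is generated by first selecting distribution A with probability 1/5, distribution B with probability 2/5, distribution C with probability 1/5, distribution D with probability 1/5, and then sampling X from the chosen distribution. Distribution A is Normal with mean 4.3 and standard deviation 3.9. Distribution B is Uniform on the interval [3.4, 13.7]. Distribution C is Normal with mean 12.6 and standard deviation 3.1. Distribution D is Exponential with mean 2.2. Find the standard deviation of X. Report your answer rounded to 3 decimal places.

Per component, A: μ=4.3, E[X²]=33.7; B: μ=8.55, E[X²]=81.9433; C: μ=12.6, E[X²]=168.37; D: μ=2.2, E[X²]=9.68.
E[X] = 0.2·4.3 + 0.4·8.55 + 0.2·12.6 + 0.2·2.2 = 7.24.
E[X²] = 0.2·33.7 + 0.4·81.9433 + 0.2·168.37 + 0.2·9.68 = 75.1273.
Var(X) = E[X²] − (E[X])² = 75.1273 − 52.4176 = 22.7097.
SD(X) = √22.7097 = 4.76547.

4.765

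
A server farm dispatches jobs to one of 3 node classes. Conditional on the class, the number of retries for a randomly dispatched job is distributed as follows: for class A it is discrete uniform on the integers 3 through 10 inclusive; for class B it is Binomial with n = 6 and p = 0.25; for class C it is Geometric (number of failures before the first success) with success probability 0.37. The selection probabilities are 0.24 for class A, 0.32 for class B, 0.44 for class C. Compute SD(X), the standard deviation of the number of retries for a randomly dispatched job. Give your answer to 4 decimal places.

2.8286

Per component, A: μ=6.5, E[X²]=47.5; B: μ=1.5, E[X²]=3.375; C: μ=1.7027, E[X²]=7.5011.
E[X] = 0.24·6.5 + 0.32·1.5 + 0.44·1.7027 = 2.78919.
E[X²] = 0.24·47.5 + 0.32·3.375 + 0.44·7.5011 = 15.7805.
Var(X) = E[X²] − (E[X])² = 15.7805 − 7.77958 = 8.00091.
SD(X) = √8.00091 = 2.82859.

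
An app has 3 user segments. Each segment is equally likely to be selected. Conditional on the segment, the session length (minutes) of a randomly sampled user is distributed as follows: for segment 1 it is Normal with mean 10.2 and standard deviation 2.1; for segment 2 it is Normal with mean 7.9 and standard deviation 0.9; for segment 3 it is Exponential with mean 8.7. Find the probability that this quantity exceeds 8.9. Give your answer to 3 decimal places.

0.408

Conditional on each segment, P(X > 8.9): 1: 0.732058; 2: 0.13326; 3: 0.359519.
By total probability, P(X > 8.9) = 0.333333·0.732058 + 0.333333·0.13326 + 0.333333·0.359519 = 0.408279.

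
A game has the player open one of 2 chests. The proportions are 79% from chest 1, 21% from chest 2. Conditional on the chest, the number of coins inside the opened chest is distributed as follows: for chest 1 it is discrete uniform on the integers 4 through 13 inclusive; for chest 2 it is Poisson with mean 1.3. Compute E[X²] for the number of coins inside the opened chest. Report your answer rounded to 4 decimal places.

64.2229

For each component E[X²] = Var + (mean)², giving 1: 80.5; 2: 2.99.
Overall E[X²] = 0.79·80.5 + 0.21·2.99 = 64.2229.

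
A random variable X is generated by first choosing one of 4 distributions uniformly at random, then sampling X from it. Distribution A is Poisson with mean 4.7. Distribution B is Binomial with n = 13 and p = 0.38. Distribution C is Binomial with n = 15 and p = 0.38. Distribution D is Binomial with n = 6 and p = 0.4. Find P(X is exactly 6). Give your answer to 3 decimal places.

Conditional on each component, P(X = 6): A: 0.136167; B: 0.181954; C: 0.204; D: 0.004096.
By total probability, P(X = 6) = 0.25·0.136167 + 0.25·0.181954 + 0.25·0.204 + 0.25·0.004096 = 0.131554.

0.132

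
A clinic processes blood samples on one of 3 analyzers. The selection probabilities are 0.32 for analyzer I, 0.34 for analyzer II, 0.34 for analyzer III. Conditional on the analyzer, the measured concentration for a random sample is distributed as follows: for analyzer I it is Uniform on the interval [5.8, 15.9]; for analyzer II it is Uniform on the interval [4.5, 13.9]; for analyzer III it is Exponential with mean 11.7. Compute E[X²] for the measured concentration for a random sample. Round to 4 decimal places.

164.7578

For each component E[X²] = Var + (mean)², giving I: 126.223; II: 92.0033; III: 273.78.
Overall E[X²] = 0.32·126.223 + 0.34·92.0033 + 0.34·273.78 = 164.758.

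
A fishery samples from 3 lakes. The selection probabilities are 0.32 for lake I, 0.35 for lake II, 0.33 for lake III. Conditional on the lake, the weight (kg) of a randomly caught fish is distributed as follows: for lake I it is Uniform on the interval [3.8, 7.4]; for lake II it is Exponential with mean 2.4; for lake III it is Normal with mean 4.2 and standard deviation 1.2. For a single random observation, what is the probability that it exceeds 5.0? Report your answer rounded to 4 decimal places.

Conditional on each lake, P(X > 5.0): I: 0.666667; II: 0.124514; III: 0.252493.
By total probability, P(X > 5.0) = 0.32·0.666667 + 0.35·0.124514 + 0.33·0.252493 = 0.340236.

0.3402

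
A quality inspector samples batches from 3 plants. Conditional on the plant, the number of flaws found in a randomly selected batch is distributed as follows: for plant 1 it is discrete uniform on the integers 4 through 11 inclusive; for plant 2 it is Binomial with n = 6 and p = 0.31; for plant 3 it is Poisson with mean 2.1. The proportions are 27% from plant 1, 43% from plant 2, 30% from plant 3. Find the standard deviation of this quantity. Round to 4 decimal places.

2.9431

Per component, 1: μ=7.5, E[X²]=61.5; 2: μ=1.86, E[X²]=4.743; 3: μ=2.1, E[X²]=6.51.
E[X] = 0.27·7.5 + 0.43·1.86 + 0.3·2.1 = 3.4548.
E[X²] = 0.27·61.5 + 0.43·4.743 + 0.3·6.51 = 20.5975.
Var(X) = E[X²] − (E[X])² = 20.5975 − 11.9356 = 8.66185.
SD(X) = √8.66185 = 2.9431.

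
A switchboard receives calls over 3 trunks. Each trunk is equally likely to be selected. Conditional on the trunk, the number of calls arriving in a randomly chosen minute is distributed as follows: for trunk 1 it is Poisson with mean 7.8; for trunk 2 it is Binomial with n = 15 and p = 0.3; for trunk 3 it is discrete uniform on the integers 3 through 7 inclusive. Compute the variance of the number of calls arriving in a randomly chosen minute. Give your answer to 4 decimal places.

6.4256

Per component, 1: μ=7.8, E[X²]=68.64; 2: μ=4.5, E[X²]=23.4; 3: μ=5, E[X²]=27.
E[X] = 0.333333·7.8 + 0.333333·4.5 + 0.333333·5 = 5.76667.
E[X²] = 0.333333·68.64 + 0.333333·23.4 + 0.333333·27 = 39.68.
Var(X) = E[X²] − (E[X])² = 39.68 − 33.2544 = 6.42556.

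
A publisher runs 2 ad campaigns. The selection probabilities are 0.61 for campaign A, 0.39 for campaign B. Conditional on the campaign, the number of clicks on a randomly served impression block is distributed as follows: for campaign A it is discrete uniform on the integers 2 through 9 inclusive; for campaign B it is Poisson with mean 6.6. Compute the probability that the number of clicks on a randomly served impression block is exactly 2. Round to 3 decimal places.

0.088

Conditional on each campaign, P(X = 2): A: 0.125; B: 0.0296288.
By total probability, P(X = 2) = 0.61·0.125 + 0.39·0.0296288 = 0.0878052.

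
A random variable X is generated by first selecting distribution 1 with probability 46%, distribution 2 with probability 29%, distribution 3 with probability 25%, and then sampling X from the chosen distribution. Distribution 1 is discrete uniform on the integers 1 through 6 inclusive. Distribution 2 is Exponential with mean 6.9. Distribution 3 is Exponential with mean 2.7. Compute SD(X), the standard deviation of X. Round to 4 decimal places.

Per component, 1: μ=3.5, E[X²]=15.1667; 2: μ=6.9, E[X²]=95.22; 3: μ=2.7, E[X²]=14.58.
E[X] = 0.46·3.5 + 0.29·6.9 + 0.25·2.7 = 4.286.
E[X²] = 0.46·15.1667 + 0.29·95.22 + 0.25·14.58 = 38.2355.
Var(X) = E[X²] − (E[X])² = 38.2355 − 18.3698 = 19.8657.
SD(X) = √19.8657 = 4.45709.

4.4571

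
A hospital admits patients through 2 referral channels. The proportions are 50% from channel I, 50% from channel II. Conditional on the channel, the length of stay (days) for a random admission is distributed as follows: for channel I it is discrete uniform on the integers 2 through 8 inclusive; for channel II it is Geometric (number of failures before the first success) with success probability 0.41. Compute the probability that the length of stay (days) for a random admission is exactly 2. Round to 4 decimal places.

Conditional on each channel, P(X = 2): I: 0.142857; II: 0.142721.
By total probability, P(X = 2) = 0.5·0.142857 + 0.5·0.142721 = 0.142789.

0.1428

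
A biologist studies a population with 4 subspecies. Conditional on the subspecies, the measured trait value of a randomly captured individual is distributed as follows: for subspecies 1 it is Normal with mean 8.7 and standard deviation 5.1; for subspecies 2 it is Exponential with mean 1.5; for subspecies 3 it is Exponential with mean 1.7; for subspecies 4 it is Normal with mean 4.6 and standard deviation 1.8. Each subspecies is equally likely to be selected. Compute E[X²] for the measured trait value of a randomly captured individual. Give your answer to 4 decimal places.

34.0950

For each component E[X²] = Var + (mean)², giving 1: 101.7; 2: 4.5; 3: 5.78; 4: 24.4.
Overall E[X²] = 0.25·101.7 + 0.25·4.5 + 0.25·5.78 + 0.25·24.4 = 34.095.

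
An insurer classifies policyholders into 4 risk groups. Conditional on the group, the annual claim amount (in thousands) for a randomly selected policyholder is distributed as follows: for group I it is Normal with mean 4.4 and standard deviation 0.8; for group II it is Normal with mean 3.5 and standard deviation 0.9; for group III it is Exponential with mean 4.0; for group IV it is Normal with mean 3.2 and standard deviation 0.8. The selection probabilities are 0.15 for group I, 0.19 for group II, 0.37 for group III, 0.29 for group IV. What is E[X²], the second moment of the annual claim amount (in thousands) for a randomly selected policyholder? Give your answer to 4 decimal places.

20.4766

For each component E[X²] = Var + (mean)², giving I: 20; II: 13.06; III: 32; IV: 10.88.
Overall E[X²] = 0.15·20 + 0.19·13.06 + 0.37·32 + 0.29·10.88 = 20.4766.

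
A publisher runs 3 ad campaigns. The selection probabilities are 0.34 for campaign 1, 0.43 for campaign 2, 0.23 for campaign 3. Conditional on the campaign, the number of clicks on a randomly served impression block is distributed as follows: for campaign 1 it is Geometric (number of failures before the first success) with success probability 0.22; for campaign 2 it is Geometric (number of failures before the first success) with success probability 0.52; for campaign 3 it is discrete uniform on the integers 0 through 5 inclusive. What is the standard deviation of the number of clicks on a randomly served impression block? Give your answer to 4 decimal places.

2.8723

Per component, 1: μ=3.54545, E[X²]=28.686; 2: μ=0.923077, E[X²]=2.62722; 3: μ=2.5, E[X²]=9.16667.
E[X] = 0.34·3.54545 + 0.43·0.923077 + 0.23·2.5 = 2.17738.
E[X²] = 0.34·28.686 + 0.43·2.62722 + 0.23·9.16667 = 12.9913.
Var(X) = E[X²] − (E[X])² = 12.9913 − 4.74097 = 8.25029.
SD(X) = √8.25029 = 2.87233.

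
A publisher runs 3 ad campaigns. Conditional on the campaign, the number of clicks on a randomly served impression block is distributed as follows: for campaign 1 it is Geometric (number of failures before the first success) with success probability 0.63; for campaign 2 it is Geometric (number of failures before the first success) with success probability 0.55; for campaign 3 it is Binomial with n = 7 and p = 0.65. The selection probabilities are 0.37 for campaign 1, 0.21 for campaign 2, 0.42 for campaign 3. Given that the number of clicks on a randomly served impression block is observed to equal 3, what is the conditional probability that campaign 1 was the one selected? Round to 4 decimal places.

0.1424

Likelihoods P(X=3 | ·): 1: 0.0319114; 2: 0.0501187; 3: 0.144238.
Posterior ∝ prior × likelihood. Numerator for 1: 0.37·0.0319114 = 0.0118072.
Normalizing constant: 0.37·0.0319114 + 0.21·0.0501187 + 0.42·0.144238 = 0.0829122.
P(1 | observation) = 0.0118072 / 0.0829122 = 0.142406.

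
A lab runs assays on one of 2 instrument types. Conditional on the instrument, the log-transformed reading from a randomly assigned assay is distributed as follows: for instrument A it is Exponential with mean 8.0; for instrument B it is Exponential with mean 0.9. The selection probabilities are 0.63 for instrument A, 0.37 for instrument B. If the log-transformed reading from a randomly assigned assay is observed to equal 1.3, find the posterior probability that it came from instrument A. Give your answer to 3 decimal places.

0.408

Likelihoods f(1.3 | ·): A: 0.106252; B: 0.262086.
Posterior ∝ prior × likelihood. Numerator for A: 0.63·0.106252 = 0.0669388.
Normalizing constant: 0.63·0.106252 + 0.37·0.262086 = 0.16391.
P(A | observation) = 0.0669388 / 0.16391 = 0.408386.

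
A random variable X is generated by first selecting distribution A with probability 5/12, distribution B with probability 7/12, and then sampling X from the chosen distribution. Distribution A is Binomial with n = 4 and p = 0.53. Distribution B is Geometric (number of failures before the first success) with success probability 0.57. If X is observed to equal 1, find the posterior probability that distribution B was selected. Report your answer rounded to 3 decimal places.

Likelihoods P(X=1 | ·): A: 0.220105; B: 0.2451.
Posterior ∝ prior × likelihood. Numerator for B: 0.583333·0.2451 = 0.142975.
Normalizing constant: 0.416667·0.220105 + 0.583333·0.2451 = 0.234685.
P(B | observation) = 0.142975 / 0.234685 = 0.60922.

0.609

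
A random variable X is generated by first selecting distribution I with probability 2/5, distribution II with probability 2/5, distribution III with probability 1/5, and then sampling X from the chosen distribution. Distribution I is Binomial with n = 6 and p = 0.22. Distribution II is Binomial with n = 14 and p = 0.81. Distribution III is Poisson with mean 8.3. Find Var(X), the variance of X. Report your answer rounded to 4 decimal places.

23.6347

Per component, I: μ=1.32, E[X²]=2.772; II: μ=11.34, E[X²]=130.75; III: μ=8.3, E[X²]=77.19.
E[X] = 0.4·1.32 + 0.4·11.34 + 0.2·8.3 = 6.724.
E[X²] = 0.4·2.772 + 0.4·130.75 + 0.2·77.19 = 68.8469.
Var(X) = E[X²] − (E[X])² = 68.8469 − 45.2122 = 23.6347.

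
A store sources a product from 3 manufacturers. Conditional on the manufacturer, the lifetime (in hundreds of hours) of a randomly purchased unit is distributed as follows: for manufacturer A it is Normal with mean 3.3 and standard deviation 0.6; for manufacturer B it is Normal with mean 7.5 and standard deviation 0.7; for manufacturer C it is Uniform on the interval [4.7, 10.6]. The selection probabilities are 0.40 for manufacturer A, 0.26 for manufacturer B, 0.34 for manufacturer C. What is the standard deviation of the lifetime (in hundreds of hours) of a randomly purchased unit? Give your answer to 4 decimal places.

Per component, A: μ=3.3, E[X²]=11.25; B: μ=7.5, E[X²]=56.74; C: μ=7.65, E[X²]=61.4233.
E[X] = 0.4·3.3 + 0.26·7.5 + 0.34·7.65 = 5.871.
E[X²] = 0.4·11.25 + 0.26·56.74 + 0.34·61.4233 = 40.1363.
Var(X) = E[X²] − (E[X])² = 40.1363 − 34.4686 = 5.66769.
SD(X) = √5.66769 = 2.38069.

2.3807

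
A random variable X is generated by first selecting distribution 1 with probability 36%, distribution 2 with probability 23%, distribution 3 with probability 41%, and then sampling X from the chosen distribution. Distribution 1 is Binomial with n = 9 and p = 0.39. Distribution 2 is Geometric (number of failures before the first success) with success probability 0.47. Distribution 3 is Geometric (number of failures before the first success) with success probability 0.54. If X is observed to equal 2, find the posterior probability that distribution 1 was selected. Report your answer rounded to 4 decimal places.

Likelihoods P(X=2 | ·): 1: 0.172084; 2: 0.132023; 3: 0.114264.
Posterior ∝ prior × likelihood. Numerator for 1: 0.36·0.172084 = 0.0619502.
Normalizing constant: 0.36·0.172084 + 0.23·0.132023 + 0.41·0.114264 = 0.139164.
P(1 | observation) = 0.0619502 / 0.139164 = 0.445161.

0.4452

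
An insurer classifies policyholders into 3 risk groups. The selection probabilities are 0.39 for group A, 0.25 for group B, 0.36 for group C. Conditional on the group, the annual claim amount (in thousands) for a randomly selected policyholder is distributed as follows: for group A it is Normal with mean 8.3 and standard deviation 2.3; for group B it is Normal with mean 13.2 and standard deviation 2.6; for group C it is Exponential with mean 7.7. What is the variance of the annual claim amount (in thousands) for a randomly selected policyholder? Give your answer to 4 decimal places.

30.2115

Per component, A: μ=8.3, E[X²]=74.18; B: μ=13.2, E[X²]=181; C: μ=7.7, E[X²]=118.58.
E[X] = 0.39·8.3 + 0.25·13.2 + 0.36·7.7 = 9.309.
E[X²] = 0.39·74.18 + 0.25·181 + 0.36·118.58 = 116.869.
Var(X) = E[X²] − (E[X])² = 116.869 − 86.6575 = 30.2115.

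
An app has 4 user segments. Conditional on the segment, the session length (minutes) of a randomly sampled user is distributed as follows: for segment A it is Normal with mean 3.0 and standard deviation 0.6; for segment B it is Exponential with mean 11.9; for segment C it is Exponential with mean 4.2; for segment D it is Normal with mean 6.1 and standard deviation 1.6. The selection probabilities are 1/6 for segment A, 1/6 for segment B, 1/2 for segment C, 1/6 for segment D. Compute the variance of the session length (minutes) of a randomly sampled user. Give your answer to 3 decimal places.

Per component, A: μ=3, E[X²]=9.36; B: μ=11.9, E[X²]=283.22; C: μ=4.2, E[X²]=35.28; D: μ=6.1, E[X²]=39.77.
E[X] = 0.166667·3 + 0.166667·11.9 + 0.5·4.2 + 0.166667·6.1 = 5.6.
E[X²] = 0.166667·9.36 + 0.166667·283.22 + 0.5·35.28 + 0.166667·39.77 = 73.0317.
Var(X) = E[X²] − (E[X])² = 73.0317 − 31.36 = 41.6717.

41.672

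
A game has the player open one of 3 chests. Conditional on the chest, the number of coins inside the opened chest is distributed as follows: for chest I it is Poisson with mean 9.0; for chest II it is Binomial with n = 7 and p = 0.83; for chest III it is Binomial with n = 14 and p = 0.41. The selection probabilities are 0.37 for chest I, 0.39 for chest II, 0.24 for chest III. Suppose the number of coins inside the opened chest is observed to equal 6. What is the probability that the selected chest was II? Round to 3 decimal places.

0.644

Likelihoods P(X=6 | ·): I: 0.0910903; II: 0.389059; III: 0.209447.
Posterior ∝ prior × likelihood. Numerator for II: 0.39·0.389059 = 0.151733.
Normalizing constant: 0.37·0.0910903 + 0.39·0.389059 + 0.24·0.209447 = 0.235704.
P(II | observation) = 0.151733 / 0.235704 = 0.643745.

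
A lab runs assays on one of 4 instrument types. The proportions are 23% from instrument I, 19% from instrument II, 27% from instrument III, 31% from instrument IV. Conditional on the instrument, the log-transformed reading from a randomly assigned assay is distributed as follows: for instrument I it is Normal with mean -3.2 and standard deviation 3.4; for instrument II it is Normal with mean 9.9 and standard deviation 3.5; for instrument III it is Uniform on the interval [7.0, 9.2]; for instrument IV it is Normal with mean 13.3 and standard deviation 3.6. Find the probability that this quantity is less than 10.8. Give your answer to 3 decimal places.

0.690

Conditional on each instrument, P(X < 10.8): I: 0.999981; II: 0.601466; III: 1; IV: 0.243702.
By total probability, P(X < 10.8) = 0.23·0.999981 + 0.19·0.601466 + 0.27·1 + 0.31·0.243702 = 0.689822.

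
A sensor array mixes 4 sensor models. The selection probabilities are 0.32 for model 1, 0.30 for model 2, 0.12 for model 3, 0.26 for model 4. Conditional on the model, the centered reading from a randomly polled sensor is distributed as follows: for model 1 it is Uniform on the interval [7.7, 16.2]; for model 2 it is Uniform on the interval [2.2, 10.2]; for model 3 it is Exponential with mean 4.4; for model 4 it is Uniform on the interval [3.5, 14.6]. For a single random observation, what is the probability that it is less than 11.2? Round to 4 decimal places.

0.7227

Conditional on each model, P(X < 11.2): 1: 0.411765; 2: 1; 3: 0.921563; 4: 0.693694.
By total probability, P(X < 11.2) = 0.32·0.411765 + 0.3·1 + 0.12·0.921563 + 0.26·0.693694 = 0.722713.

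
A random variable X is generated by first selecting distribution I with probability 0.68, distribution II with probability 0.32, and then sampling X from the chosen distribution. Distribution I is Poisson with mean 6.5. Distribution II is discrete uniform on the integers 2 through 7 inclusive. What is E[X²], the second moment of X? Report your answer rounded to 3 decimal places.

For each component E[X²] = Var + (mean)², giving I: 48.75; II: 23.1667.
Overall E[X²] = 0.68·48.75 + 0.32·23.1667 = 40.5633.

40.563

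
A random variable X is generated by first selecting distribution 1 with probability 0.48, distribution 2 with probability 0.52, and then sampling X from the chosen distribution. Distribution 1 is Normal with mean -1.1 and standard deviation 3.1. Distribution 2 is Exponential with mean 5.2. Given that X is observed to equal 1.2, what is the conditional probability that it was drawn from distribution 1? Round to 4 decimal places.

0.3714

Likelihoods f(1.2 | ·): 1: 0.0977273; 2: 0.152677.
Posterior ∝ prior × likelihood. Numerator for 1: 0.48·0.0977273 = 0.0469091.
Normalizing constant: 0.48·0.0977273 + 0.52·0.152677 = 0.126301.
P(1 | observation) = 0.0469091 / 0.126301 = 0.371406.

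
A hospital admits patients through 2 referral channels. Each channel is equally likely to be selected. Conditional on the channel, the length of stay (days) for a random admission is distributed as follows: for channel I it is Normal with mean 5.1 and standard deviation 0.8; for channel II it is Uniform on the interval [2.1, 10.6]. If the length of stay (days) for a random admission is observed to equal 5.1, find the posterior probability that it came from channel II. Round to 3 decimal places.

Likelihoods f(5.1 | ·): I: 0.498678; II: 0.117647.
Posterior ∝ prior × likelihood. Numerator for II: 0.5·0.117647 = 0.0588235.
Normalizing constant: 0.5·0.498678 + 0.5·0.117647 = 0.308162.
P(II | observation) = 0.0588235 / 0.308162 = 0.190885.

0.191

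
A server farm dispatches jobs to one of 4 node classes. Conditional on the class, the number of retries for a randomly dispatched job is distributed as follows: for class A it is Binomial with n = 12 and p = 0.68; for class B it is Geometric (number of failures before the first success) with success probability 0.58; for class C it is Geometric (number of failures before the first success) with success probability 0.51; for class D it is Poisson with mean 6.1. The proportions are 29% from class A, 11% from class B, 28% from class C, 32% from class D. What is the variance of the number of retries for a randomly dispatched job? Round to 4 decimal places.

Per component, A: μ=8.16, E[X²]=69.1968; B: μ=0.724138, E[X²]=1.77289; C: μ=0.960784, E[X²]=2.807; D: μ=6.1, E[X²]=43.31.
E[X] = 0.29·8.16 + 0.11·0.724138 + 0.28·0.960784 + 0.32·6.1 = 4.66707.
E[X²] = 0.29·69.1968 + 0.11·1.77289 + 0.28·2.807 + 0.32·43.31 = 34.9072.
Var(X) = E[X²] − (E[X])² = 34.9072 − 21.7816 = 13.1257.

13.1257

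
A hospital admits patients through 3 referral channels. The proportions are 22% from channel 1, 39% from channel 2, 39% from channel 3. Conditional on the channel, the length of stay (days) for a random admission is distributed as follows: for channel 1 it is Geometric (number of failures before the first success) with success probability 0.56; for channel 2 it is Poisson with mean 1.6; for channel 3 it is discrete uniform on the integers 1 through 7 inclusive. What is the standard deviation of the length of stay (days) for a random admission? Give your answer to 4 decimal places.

Per component, 1: μ=0.785714, E[X²]=2.02041; 2: μ=1.6, E[X²]=4.16; 3: μ=4, E[X²]=20.
E[X] = 0.22·0.785714 + 0.39·1.6 + 0.39·4 = 2.35686.
E[X²] = 0.22·2.02041 + 0.39·4.16 + 0.39·20 = 9.86689.
Var(X) = E[X²] − (E[X])² = 9.86689 − 5.55478 = 4.31211.
SD(X) = √4.31211 = 2.07656.

2.0766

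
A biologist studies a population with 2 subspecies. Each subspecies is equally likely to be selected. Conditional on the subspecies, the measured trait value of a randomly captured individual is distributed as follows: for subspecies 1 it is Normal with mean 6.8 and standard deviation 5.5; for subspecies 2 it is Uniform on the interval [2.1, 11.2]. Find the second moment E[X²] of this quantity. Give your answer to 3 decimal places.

For each component E[X²] = Var + (mean)², giving 1: 76.49; 2: 51.1233.
Overall E[X²] = 0.5·76.49 + 0.5·51.1233 = 63.8067.

63.807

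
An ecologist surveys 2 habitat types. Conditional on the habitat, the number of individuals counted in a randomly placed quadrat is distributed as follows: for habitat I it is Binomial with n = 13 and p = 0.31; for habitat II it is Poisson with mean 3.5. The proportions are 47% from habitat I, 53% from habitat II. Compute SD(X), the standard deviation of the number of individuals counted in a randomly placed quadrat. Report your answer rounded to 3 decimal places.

1.798

Per component, I: μ=4.03, E[X²]=19.0216; II: μ=3.5, E[X²]=15.75.
E[X] = 0.47·4.03 + 0.53·3.5 = 3.7491.
E[X²] = 0.47·19.0216 + 0.53·15.75 = 17.2877.
Var(X) = E[X²] − (E[X])² = 17.2877 − 14.0558 = 3.2319.
SD(X) = √3.2319 = 1.79775.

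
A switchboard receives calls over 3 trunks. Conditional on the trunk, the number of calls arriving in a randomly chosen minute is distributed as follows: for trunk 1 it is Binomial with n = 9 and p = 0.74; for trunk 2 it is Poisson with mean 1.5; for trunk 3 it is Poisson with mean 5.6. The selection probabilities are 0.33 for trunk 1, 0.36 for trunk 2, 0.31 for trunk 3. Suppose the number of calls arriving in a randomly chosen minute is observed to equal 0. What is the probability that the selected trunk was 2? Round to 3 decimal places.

Likelihoods P(X=0 | ·): 1: 5.4295e-06; 2: 0.22313; 3: 0.00369786.
Posterior ∝ prior × likelihood. Numerator for 2: 0.36·0.22313 = 0.0803269.
Normalizing constant: 0.33·5.4295e-06 + 0.36·0.22313 + 0.31·0.00369786 = 0.081475.
P(2 | observation) = 0.0803269 / 0.081475 = 0.985908.

0.986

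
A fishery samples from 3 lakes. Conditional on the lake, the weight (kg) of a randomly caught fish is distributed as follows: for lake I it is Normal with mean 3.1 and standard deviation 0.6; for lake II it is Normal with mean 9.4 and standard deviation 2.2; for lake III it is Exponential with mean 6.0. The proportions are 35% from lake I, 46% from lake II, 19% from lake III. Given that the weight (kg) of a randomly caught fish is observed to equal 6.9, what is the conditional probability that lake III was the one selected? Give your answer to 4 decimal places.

0.1865

Likelihoods f(6.9 | ·): I: 1.29641e-09; II: 0.0950781; III: 0.0527728.
Posterior ∝ prior × likelihood. Numerator for III: 0.19·0.0527728 = 0.0100268.
Normalizing constant: 0.35·1.29641e-09 + 0.46·0.0950781 + 0.19·0.0527728 = 0.0537627.
P(III | observation) = 0.0100268 / 0.0537627 = 0.186501.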